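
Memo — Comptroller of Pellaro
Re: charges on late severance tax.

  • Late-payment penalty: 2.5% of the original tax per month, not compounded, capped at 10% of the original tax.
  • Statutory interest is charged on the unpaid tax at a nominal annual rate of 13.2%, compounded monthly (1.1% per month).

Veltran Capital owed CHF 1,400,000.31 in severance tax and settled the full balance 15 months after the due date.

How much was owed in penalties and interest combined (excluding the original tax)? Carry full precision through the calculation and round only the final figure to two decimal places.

Penalty (uncapped): 15 × 2.5% × CHF 1,400,000.31 = CHF 525,000.12…; cap = 10% × CHF 1,400,000.31 = CHF 140,000.03… → penalty = CHF 140,000.03…
Interest: CHF 1,400,000.31 × ((1 + 0.011)^15 − 1) = CHF 1,400,000.31 × 0.1783311… = CHF 249,663.5709…
Penalties + interest = CHF 140,000.0310 + CHF 249,663.5709… = CHF 389,663.60

CHF 389,663.60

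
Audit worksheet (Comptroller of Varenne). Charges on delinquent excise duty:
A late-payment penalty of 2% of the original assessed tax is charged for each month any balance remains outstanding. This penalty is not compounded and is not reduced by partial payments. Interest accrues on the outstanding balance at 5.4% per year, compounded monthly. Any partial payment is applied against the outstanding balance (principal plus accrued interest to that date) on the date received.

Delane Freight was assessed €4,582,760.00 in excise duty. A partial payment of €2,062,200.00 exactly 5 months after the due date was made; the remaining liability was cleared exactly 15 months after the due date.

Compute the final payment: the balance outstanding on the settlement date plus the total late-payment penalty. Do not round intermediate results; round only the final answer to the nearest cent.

€4,119,960.09

Monthly rate = 5.4% ÷ 12 = 0.45%
Balance at month 5: €4,582,760.0000 × (1 + 0.0045)^5 = €4,686,804.2943…
After €2,062,200.00 payment: €4,686,804.2943… − €2,062,200.00 = €2,624,604.2943…
Balance at month 15: €2,624,604.2943… × (1 + 0.0045)^10 = €2,745,132.0855…
Penalty: 15 × 2% × €4,582,760.00 = €1,374,828.00
Final settlement = outstanding balance + penalty = €2,745,132.0855… + €1,374,828.00 = €4,119,960.09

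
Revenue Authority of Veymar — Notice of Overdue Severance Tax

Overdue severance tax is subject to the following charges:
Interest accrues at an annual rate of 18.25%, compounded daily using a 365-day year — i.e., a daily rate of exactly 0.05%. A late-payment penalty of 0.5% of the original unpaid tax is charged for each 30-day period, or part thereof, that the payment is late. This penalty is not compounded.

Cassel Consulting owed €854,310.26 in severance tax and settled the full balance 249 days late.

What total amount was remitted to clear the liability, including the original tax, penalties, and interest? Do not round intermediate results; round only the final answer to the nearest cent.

€1,005,990.30

Penalty periods: ⌈249/30⌉ = 9; penalty = 9 × 0.5% × €854,310.26 = €38,443.96…
Interest: €854,310.26 × ((1 + 0.0005)^249 − 1) = €854,310.26 × 0.13254678… = €113,236.0751…
Total = €854,310.26 + €38,443.9617 + €113,236.0751… = €1,005,990.30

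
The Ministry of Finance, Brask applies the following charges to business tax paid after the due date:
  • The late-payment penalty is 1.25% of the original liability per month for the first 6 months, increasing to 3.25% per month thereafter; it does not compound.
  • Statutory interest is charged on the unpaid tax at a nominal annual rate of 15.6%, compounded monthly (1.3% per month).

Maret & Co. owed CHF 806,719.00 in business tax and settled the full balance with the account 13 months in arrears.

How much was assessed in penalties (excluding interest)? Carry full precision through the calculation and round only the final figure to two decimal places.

Penalty, months 1–6: 6 × 1.25% × CHF 806,719.00 = CHF 60,503.93…
Penalty, months 7–13: 7 × 3.25% × CHF 806,719.00 = CHF 183,528.57…
Total penalty = CHF 60,503.93… + CHF 183,528.57… = CHF 244,032.50

CHF 244,032.50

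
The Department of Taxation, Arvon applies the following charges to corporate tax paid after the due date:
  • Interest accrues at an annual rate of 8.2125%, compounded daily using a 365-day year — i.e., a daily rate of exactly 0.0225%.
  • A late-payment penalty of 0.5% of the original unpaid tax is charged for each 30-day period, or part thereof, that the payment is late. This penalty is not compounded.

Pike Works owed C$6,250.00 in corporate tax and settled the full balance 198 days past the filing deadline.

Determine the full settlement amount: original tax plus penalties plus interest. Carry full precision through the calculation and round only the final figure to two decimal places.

C$6,753.45

Penalty periods: ⌈198/30⌉ = 7; penalty = 7 × 0.5% × C$6,250.00 = C$218.75
Interest: C$6,250.00 × ((1 + 0.000225)^198 − 1) = C$6,250.00 × 0.04555201… = C$284.7001…
Total = C$6,250.00 + C$218.7500 + C$284.7001… = C$6,753.45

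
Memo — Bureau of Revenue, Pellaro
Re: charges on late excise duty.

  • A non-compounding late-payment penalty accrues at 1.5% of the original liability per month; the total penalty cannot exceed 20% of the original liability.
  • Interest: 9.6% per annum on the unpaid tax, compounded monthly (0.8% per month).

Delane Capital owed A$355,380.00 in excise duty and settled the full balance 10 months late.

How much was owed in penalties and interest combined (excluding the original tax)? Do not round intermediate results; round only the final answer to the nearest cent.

Penalty: 10 × 1.5% × A$355,380.00 = A$53,307.00 (below the 20% cap of A$71,076.00)
Interest: A$355,380.00 × ((1 + 0.008)^10 − 1) = A$355,380.00 × 0.0829423… = A$29,476.0376…
Penalties + interest = A$53,307.0000 + A$29,476.0376… = A$82,783.04

A$82,783.04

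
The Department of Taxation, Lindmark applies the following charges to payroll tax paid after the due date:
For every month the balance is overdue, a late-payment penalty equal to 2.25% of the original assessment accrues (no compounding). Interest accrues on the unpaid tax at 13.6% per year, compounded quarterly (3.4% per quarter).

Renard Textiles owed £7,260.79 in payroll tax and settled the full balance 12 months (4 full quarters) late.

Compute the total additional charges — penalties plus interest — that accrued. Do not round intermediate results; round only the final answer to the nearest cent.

Late-payment penalty: 12 × 2.25% × £7,260.79 = £1,960.41…
Interest: £7,260.79 × ((1 + 0.034)^4 − 1) = £7,260.79 × 0.1430946… = £1,038.9795…
Penalties + interest = £1,960.4133 + £1,038.9795… = £2,999.39

£2,999.39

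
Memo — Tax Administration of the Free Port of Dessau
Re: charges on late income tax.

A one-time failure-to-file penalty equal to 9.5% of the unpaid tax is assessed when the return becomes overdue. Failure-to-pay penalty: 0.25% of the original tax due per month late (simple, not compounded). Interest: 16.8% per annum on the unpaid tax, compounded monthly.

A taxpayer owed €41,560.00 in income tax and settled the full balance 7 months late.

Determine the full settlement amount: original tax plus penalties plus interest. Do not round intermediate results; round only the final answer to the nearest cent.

€50,483.49

Failure-to-file penalty: 9.5% × €41,560.00 = €3,948.20
Failure-to-pay penalty: 7 × 0.25% × €41,560.00 = €727.30
Interest (16.8%/yr ÷ 12 = 1.4%/month): €41,560.00 × ((1 + 0.014)^7 − 1) = €4,247.9887…
Total = €41,560.00 + €4,675.5000 + €4,247.9887… = €50,483.49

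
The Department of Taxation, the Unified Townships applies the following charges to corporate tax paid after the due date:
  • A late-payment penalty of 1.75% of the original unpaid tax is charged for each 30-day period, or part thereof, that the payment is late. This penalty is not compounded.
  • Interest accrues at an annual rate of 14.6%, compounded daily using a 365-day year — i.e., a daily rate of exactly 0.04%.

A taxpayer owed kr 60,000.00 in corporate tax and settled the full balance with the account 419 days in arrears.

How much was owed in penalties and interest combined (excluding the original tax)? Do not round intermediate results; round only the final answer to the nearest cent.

Penalty periods: ⌈419/30⌉ = 14; penalty = 14 × 1.75% × kr 60,000.00 = kr 14,700.00
Interest: kr 60,000.00 × ((1 + 0.0004)^419 − 1) = kr 60,000.00 × 0.18242391… = kr 10,945.4343…
Penalties + interest = kr 14,700.0000 + kr 10,945.4343… = kr 25,645.43

kr 25,645.43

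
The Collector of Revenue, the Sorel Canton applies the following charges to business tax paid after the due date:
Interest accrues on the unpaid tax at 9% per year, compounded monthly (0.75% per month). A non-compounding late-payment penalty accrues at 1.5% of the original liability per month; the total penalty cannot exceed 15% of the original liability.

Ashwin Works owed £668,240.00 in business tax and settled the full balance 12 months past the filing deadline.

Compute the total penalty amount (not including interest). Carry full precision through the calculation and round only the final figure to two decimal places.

Penalty (uncapped): 12 × 1.5% × £668,240.00 = £120,283.20; cap = 15% × £668,240.00 = £100,236.00 → penalty = £100,236.00

£100,236.00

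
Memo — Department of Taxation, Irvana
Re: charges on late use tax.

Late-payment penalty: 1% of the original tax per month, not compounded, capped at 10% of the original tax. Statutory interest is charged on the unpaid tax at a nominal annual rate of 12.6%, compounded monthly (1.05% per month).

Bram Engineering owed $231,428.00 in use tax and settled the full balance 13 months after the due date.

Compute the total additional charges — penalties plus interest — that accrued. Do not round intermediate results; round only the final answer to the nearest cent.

Penalty (uncapped): 13 × 1% × $231,428.00 = $30,085.64; cap = 10% × $231,428.00 = $23,142.80 → penalty = $23,142.80
Interest: $231,428.00 × ((1 + 0.0105)^13 − 1) = $231,428.00 × 0.1454394… = $33,658.7583…
Penalties + interest = $23,142.8000 + $33,658.7583… = $56,801.56

$56,801.56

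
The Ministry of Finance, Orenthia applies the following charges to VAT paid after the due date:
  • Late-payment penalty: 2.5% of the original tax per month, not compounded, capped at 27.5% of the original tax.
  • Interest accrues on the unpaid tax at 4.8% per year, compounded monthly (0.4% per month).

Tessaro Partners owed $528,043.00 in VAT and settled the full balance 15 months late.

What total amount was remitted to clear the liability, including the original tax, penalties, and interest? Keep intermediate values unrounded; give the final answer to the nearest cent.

Penalty (uncapped): 15 × 2.5% × $528,043.00 = $198,016.13…; cap = 27.5% × $528,043.00 = $145,211.83… → penalty = $145,211.83…
Interest: $528,043.00 × ((1 + 0.004)^15 − 1) = $528,043.00 × 0.0617095… = $32,585.2550…
Total = $528,043.00 + $145,211.8250 + $32,585.2550… = $705,840.08

$705,840.08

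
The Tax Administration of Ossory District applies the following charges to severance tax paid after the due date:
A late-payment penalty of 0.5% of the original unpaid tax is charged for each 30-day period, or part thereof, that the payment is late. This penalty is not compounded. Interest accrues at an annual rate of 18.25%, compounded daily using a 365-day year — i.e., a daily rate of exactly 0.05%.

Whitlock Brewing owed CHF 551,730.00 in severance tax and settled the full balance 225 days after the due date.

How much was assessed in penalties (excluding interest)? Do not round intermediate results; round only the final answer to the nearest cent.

CHF 22,069.20

Penalty periods: ⌈225/30⌉ = 8; penalty = 8 × 0.5% × CHF 551,730.00 = CHF 22,069.20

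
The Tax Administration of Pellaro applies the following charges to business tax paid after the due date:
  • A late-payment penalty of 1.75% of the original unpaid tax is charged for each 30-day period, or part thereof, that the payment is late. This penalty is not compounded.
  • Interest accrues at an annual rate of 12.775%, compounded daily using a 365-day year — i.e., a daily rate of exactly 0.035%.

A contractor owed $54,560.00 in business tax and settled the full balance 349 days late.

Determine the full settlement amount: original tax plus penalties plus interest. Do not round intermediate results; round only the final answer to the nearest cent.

Penalty periods: ⌈349/30⌉ = 12; penalty = 12 × 1.75% × $54,560.00 = $11,457.60
Interest: $54,560.00 × ((1 + 0.00035)^349 − 1) = $54,560.00 × 0.12989943… = $7,087.3129…
Total = $54,560.00 + $11,457.6000 + $7,087.3129… = $73,104.91

$73,104.91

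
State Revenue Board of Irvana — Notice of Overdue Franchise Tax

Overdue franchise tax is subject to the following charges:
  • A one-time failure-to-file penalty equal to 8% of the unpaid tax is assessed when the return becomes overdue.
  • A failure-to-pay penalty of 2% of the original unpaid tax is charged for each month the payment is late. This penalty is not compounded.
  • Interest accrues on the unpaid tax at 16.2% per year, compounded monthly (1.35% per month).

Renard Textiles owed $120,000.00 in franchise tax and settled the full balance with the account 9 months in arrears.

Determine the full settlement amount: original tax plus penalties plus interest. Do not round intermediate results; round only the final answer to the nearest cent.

$166,592.63

Failure-to-file penalty: 8% × $120,000.00 = $9,600.00
Failure-to-pay penalty: 9 × 2% × $120,000.00 = $21,600.00
Interest: $120,000.00 × ((1 + 0.0135)^9 − 1) = $120,000.00 × 0.1282719… = $15,392.6296…
Total = $120,000.00 + $31,200.0000 + $15,392.6296… = $166,592.63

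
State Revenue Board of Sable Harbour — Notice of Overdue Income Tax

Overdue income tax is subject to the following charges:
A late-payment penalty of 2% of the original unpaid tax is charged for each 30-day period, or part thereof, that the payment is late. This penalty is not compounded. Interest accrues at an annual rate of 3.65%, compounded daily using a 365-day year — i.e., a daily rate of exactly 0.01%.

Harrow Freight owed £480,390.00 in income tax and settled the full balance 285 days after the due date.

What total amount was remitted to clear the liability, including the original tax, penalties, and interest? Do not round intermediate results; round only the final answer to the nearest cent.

Penalty periods: ⌈285/30⌉ = 10; penalty = 10 × 2% × £480,390.00 = £96,078.00
Interest: £480,390.00 × ((1 + 0.0001)^285 − 1) = £480,390.00 × 0.02890854… = £13,887.3758…
Total = £480,390.00 + £96,078.0000 + £13,887.3758… = £590,355.38

£590,355.38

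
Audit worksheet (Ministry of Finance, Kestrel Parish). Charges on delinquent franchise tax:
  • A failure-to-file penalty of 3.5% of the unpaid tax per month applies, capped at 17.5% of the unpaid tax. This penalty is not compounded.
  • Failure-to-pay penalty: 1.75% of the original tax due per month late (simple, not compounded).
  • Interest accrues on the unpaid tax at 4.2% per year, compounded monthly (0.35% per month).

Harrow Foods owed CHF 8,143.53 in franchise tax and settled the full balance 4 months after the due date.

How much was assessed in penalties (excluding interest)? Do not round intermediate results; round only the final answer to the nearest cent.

Failure-to-file: 4 × 3.5% × CHF 8,143.53 = CHF 1,140.09… (under the 17.5% cap)
Failure-to-pay penalty = 1.75% × CHF 8,143.53 × 4 mo = CHF 570.05…
Total penalty = CHF 1,140.09… + CHF 570.05… = CHF 1,710.14

CHF 1,710.14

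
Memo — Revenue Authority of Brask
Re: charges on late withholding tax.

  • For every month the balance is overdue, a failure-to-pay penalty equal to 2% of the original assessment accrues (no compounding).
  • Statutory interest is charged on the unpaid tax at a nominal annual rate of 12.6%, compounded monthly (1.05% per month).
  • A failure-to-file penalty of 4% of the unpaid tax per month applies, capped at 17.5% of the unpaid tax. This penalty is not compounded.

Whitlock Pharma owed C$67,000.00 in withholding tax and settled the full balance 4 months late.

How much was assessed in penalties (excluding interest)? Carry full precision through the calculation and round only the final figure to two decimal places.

Failure-to-file: 4 × 4% × C$67,000.00 = C$10,720.00 (under the 17.5% cap)
Failure-to-pay penalty = 2% × C$67,000.00 × 4 mo = C$5,360.00
Total penalty = C$10,720.00 + C$5,360.00 = C$16,080.00

C$16,080.00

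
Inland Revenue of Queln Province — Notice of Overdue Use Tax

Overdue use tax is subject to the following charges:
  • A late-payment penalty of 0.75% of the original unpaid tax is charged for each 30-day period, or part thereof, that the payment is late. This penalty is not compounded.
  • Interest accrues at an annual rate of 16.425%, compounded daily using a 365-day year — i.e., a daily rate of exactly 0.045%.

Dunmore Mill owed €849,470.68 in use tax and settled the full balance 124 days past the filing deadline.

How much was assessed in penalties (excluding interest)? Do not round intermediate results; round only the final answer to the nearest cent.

Penalty periods: ⌈124/30⌉ = 5; penalty = 5 × 0.75% × €849,470.68 = €31,855.15…

€31,855.15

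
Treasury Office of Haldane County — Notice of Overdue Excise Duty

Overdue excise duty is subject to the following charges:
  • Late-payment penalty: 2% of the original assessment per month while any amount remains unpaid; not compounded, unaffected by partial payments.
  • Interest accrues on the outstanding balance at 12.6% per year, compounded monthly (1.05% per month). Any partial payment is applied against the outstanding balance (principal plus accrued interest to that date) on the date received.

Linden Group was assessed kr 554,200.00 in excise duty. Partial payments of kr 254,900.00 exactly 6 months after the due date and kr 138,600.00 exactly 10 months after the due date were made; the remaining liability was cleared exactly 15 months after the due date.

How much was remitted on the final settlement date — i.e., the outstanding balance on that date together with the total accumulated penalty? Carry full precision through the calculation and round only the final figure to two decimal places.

Balance at month 6: kr 554,200.0000 × (1 + 0.0105)^6 = kr 590,044.0408…
After kr 254,900.00 payment: kr 590,044.0408… − kr 254,900.00 = kr 335,144.0408…
Balance at month 10: kr 335,144.0408… × (1 + 0.0105)^4 = kr 349,443.3443…
After kr 138,600.00 payment: kr 349,443.3443… − kr 138,600.00 = kr 210,843.3443…
Balance at month 15: kr 210,843.3443… × (1 + 0.0105)^5 = kr 222,147.5283…
Penalty: 15 × 2% × kr 554,200.00 = kr 166,260.00
Final settlement = outstanding balance + penalty = kr 222,147.5283… + kr 166,260.00 = kr 388,407.53

kr 388,407.53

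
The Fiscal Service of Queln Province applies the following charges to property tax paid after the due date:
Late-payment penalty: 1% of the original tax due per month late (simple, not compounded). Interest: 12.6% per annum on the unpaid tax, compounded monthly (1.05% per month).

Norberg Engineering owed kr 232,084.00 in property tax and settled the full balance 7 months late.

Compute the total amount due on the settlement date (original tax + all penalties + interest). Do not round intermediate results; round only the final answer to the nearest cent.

kr 265,934.89

Late-payment penalty = 1% × kr 232,084.00 × 7 mo = kr 16,245.88
Interest: kr 232,084.00 × ((1 + 0.0105)^7 − 1) = kr 232,084.00 × 0.0758562… = kr 17,605.0092…
Total = kr 232,084.00 + kr 16,245.8800 + kr 17,605.0092… = kr 265,934.89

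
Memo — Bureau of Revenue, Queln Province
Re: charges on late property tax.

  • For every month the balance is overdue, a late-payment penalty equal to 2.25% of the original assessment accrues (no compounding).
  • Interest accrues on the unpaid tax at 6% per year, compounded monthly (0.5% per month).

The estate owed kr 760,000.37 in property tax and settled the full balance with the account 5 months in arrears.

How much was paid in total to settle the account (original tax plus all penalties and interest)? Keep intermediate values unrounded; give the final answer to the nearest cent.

kr 864,691.37

Late-payment penalty: 5 × 2.25% × kr 760,000.37 = kr 85,500.04…
Interest: kr 760,000.37 × ((1 + 0.005)^5 − 1) = kr 760,000.37 × 0.0252513… = kr 19,190.9617…
Total = kr 760,000.37 + kr 85,500.0416… + kr 19,190.9617… = kr 864,691.37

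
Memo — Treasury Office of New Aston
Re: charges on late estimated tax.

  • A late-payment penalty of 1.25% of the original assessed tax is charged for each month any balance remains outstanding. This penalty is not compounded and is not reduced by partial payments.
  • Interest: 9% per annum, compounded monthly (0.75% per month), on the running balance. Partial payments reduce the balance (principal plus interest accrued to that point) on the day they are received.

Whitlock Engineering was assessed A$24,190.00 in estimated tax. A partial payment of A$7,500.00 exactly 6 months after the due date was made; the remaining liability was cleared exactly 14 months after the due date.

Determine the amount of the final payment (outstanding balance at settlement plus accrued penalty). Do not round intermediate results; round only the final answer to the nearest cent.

A$23,128.82

Balance at month 6: A$24,190.0000 × (1 + 0.0075)^6 = A$25,299.1656…
After A$7,500.00 payment: A$25,299.1656… − A$7,500.00 = A$17,799.1656…
Balance at month 14: A$17,799.1656… × (1 + 0.0075)^8 = A$18,895.5737…
Penalty: 14 × 1.25% × A$24,190.00 = A$4,233.25
Final settlement = outstanding balance + penalty = A$18,895.5737… + A$4,233.25 = A$23,128.82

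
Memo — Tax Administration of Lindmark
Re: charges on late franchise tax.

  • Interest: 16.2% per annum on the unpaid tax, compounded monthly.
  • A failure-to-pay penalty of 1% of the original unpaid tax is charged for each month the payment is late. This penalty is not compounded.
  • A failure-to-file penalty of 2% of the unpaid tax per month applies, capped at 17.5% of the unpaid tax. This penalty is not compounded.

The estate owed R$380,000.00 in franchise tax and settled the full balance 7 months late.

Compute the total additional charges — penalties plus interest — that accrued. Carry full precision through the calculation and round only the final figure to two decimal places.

Failure-to-file: 7 × 2% × R$380,000.00 = R$53,200.00 (under the 17.5% cap)
Failure-to-pay penalty = 1% × R$380,000.00 × 7 mo = R$26,600.00
Interest (16.2%/yr ÷ 12 = 1.35%/month): R$380,000.00 × ((1 + 0.0135)^7 − 1) = R$37,397.5233…
Penalties + interest = R$79,800.0000 + R$37,397.5233… = R$117,197.52

R$117,197.52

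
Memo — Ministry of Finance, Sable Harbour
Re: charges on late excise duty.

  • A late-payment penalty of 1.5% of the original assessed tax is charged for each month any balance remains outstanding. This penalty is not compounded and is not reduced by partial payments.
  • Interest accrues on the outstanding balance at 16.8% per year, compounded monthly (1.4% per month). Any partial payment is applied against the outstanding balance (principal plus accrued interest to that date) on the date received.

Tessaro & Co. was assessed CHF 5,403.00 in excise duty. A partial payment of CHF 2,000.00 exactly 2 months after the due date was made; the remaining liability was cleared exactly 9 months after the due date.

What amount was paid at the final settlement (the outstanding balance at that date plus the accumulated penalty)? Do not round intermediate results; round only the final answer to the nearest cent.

Balance at month 2: CHF 5,403.0000 × (1 + 0.014)^2 = CHF 5,555.3430…
After CHF 2,000.00 payment: CHF 5,555.3430… − CHF 2,000.00 = CHF 3,555.3430…
Balance at month 9: CHF 3,555.3430… × (1 + 0.014)^7 = CHF 3,918.7467…
Penalty: 9 × 1.5% × CHF 5,403.00 = CHF 729.41…
Final settlement = outstanding balance + penalty = CHF 3,918.7467… + CHF 729.41… = CHF 4,648.15

CHF 4,648.15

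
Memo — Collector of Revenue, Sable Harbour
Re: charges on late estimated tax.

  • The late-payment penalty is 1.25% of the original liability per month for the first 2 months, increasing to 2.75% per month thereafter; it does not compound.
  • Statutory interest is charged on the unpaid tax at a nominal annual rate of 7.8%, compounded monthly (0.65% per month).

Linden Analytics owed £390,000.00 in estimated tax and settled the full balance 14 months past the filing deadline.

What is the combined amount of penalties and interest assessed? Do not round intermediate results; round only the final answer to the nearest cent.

Penalty, months 1–2: 2 × 1.25% × £390,000.00 = £9,750.00
Penalty, months 3–14: 12 × 2.75% × £390,000.00 = £128,700.00
Interest: £390,000.00 × ((1 + 0.0065)^14 − 1) = £390,000.00 × 0.0949465… = £37,029.1443…
Penalties + interest = £138,450.0000 + £37,029.1443… = £175,479.14

£175,479.14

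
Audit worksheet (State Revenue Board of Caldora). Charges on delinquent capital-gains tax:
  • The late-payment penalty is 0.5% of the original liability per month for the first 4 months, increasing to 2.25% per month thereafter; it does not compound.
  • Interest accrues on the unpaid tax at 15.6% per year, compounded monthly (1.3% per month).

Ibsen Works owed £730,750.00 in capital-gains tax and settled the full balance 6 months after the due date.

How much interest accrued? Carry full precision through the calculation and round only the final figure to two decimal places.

Interest: £730,750.00 × ((1 + 0.013)^6 − 1) = £730,750.00 × 0.0805794… = £58,883.3751…

£58,883.38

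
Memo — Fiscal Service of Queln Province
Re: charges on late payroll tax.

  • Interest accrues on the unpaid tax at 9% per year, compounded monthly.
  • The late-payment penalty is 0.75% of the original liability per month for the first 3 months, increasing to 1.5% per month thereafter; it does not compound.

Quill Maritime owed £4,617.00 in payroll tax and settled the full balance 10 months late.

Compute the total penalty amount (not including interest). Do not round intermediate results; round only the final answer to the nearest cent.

£588.67

Penalty, months 1–3: 3 × 0.75% × £4,617.00 = £103.88…
Penalty, months 4–10: 7 × 1.5% × £4,617.00 = £484.79…
Total penalty = £103.88… + £484.79… = £588.67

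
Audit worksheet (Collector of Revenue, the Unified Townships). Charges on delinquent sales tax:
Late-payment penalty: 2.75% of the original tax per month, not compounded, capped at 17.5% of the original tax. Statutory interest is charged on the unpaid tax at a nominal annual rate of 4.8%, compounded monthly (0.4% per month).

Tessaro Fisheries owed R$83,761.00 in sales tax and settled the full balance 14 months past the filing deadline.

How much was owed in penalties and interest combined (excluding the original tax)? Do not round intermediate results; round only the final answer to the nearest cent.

Penalty (uncapped): 14 × 2.75% × R$83,761.00 = R$32,247.99…; cap = 17.5% × R$83,761.00 = R$14,658.18… → penalty = R$14,658.18…
Interest: R$83,761.00 × ((1 + 0.004)^14 − 1) = R$83,761.00 × 0.0574796… = R$4,814.5449…
Penalties + interest = R$14,658.1750 + R$4,814.5449… = R$19,472.72

R$19,472.72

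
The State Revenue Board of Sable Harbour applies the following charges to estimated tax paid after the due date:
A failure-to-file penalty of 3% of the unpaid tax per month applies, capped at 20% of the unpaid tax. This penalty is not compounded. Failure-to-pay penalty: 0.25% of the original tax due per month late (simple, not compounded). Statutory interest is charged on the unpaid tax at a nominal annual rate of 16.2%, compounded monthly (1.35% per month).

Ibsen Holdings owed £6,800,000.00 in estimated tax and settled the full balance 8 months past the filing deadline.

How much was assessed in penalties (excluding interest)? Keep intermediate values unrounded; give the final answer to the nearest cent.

Failure-to-file: 8 × 3% × £6,800,000.00 = £1,632,000.00, capped at 20% × £6,800,000.00 = £1,360,000.00
Failure-to-pay penalty = 0.25% × £6,800,000.00 × 8 mo = £136,000.00
Total penalty = £1,360,000.00 + £136,000.00 = £1,496,000.00

£1,496,000.00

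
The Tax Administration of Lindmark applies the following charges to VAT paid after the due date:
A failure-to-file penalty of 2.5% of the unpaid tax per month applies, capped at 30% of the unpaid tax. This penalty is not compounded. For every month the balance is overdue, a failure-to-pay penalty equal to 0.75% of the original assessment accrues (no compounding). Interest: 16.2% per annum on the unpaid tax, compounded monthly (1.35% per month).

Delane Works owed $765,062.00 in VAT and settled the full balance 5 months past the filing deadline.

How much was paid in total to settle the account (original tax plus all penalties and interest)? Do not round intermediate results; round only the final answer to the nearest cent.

Failure-to-file: 5 × 2.5% × $765,062.00 = $95,632.75 (under the 30% cap)
Failure-to-pay penalty: 5 × 0.75% × $765,062.00 = $28,689.83…
Interest: $765,062.00 × ((1 + 0.0135)^5 − 1) = $765,062.00 × 0.0693473… = $53,054.9613…
Total = $765,062.00 + $124,322.5750 + $53,054.9613… = $942,439.54

$942,439.54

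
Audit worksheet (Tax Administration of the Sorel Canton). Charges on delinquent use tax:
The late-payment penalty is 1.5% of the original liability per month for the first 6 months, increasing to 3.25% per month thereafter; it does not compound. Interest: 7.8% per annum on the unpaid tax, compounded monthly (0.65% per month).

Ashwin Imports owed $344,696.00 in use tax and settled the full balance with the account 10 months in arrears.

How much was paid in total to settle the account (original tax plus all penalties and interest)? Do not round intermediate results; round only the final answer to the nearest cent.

Penalty, months 1–6: 6 × 1.5% × $344,696.00 = $31,022.64
Penalty, months 7–10: 4 × 3.25% × $344,696.00 = $44,810.48
Interest: $344,696.00 × ((1 + 0.0065)^10 − 1) = $344,696.00 × 0.0669346… = $23,072.0830…
Total = $344,696.00 + $75,833.1200 + $23,072.0830… = $443,601.20

$443,601.20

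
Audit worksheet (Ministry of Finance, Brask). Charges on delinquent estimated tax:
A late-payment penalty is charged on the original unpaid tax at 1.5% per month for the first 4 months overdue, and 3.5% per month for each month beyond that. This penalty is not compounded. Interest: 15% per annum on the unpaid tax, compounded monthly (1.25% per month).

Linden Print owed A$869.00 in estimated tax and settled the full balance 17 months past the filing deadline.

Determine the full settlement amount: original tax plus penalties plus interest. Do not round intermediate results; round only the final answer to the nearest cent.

Penalty, months 1–4: 4 × 1.5% × A$869.00 = A$52.14
Penalty, months 5–17: 13 × 3.5% × A$869.00 = A$395.40…
Interest: A$869.00 × ((1 + 0.0125)^17 − 1) = A$869.00 × 0.2351382… = A$204.3351…
Total = A$869.00 + A$447.5350 + A$204.3351… = A$1,520.87

A$1,520.87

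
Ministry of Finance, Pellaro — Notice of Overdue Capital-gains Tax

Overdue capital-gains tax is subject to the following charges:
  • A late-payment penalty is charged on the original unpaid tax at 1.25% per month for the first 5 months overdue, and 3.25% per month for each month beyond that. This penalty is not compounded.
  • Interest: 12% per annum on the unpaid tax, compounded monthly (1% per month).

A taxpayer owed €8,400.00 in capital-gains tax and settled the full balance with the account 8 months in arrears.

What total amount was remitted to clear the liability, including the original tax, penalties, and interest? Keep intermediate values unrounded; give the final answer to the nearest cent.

Penalty, months 1–5: 5 × 1.25% × €8,400.00 = €525.00
Penalty, months 6–8: 3 × 3.25% × €8,400.00 = €819.00
Interest: €8,400.00 × ((1 + 0.01)^8 − 1) = €8,400.00 × 0.0828567… = €695.9963…
Total = €8,400.00 + €1,344.0000 + €695.9963… = €10,440.00

€10,440.00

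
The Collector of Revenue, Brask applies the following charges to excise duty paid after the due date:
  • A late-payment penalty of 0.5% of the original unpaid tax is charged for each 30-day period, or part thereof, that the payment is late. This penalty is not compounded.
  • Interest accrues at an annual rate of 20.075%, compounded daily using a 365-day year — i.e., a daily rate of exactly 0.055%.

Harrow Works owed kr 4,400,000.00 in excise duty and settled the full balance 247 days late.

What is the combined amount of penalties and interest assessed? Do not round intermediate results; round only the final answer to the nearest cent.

Penalty periods: ⌈247/30⌉ = 9; penalty = 9 × 0.5% × kr 4,400,000.00 = kr 198,000.00
Interest: kr 4,400,000.00 × ((1 + 0.00055)^247 − 1) = kr 4,400,000.00 × 0.14546728… = kr 640,056.0138…
Penalties + interest = kr 198,000.0000 + kr 640,056.0138… = kr 838,056.01

kr 838,056.01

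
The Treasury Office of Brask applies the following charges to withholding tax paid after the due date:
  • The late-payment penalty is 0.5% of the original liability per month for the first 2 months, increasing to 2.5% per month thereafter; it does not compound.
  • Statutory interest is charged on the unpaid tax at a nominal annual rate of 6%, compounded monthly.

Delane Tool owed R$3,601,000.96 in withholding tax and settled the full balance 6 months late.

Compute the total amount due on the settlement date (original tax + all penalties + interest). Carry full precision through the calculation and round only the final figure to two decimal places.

Penalty, months 1–2: 2 × 0.5% × R$3,601,000.96 = R$36,010.01…
Penalty, months 3–6: 4 × 2.5% × R$3,601,000.96 = R$360,100.10…
Interest (6%/yr ÷ 12 = 0.5%/month): R$3,601,000.96 × ((1 + 0.005)^6 − 1) = R$109,389.4405…
Total = R$3,601,000.96 + R$396,110.1056 + R$109,389.4405… = R$4,106,500.51

R$4,106,500.51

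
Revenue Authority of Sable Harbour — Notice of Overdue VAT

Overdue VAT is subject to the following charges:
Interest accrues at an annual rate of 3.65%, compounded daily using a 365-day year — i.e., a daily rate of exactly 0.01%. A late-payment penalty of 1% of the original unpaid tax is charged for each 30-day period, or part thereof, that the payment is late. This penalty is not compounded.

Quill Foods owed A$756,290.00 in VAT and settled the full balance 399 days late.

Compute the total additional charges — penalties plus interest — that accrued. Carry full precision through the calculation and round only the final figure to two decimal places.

Penalty periods: ⌈399/30⌉ = 14; penalty = 14 × 1% × A$756,290.00 = A$105,880.60
Interest: A$756,290.00 × ((1 + 0.0001)^399 − 1) = A$756,290.00 × 0.04070462… = A$30,784.4988…
Penalties + interest = A$105,880.6000 + A$30,784.4988… = A$136,665.10

A$136,665.10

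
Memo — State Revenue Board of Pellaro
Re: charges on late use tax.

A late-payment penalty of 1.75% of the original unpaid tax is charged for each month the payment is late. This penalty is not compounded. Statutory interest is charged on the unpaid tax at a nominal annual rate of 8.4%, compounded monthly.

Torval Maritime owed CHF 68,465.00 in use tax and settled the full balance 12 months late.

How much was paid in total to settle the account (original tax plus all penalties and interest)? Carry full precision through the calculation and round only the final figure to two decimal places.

Late-payment penalty: 12 × 1.75% × CHF 68,465.00 = CHF 14,377.65
Interest (8.4%/yr ÷ 12 = 0.7%/month): CHF 68,465.00 × ((1 + 0.007)^12 − 1) = CHF 5,977.7245…
Total = CHF 68,465.00 + CHF 14,377.6500 + CHF 5,977.7245… = CHF 88,820.37

CHF 88,820.37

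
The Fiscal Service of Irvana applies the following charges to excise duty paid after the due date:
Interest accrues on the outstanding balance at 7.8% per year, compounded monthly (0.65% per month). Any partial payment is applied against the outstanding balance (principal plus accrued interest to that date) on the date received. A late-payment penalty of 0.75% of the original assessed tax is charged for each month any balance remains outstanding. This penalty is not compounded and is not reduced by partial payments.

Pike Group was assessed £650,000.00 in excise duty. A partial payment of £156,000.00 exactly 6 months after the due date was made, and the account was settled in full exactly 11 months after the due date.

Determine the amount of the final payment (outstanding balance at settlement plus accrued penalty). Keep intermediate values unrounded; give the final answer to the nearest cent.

£590,503.94

Balance at month 6: £650,000.0000 × (1 + 0.0065)^6 = £675,765.5251…
After £156,000.00 payment: £675,765.5251… − £156,000.00 = £519,765.5251…
Balance at month 11: £519,765.5251… × (1 + 0.0065)^5 = £536,878.9376…
Penalty: 11 × 0.75% × £650,000.00 = £53,625.00
Final settlement = outstanding balance + penalty = £536,878.9376… + £53,625.00 = £590,503.94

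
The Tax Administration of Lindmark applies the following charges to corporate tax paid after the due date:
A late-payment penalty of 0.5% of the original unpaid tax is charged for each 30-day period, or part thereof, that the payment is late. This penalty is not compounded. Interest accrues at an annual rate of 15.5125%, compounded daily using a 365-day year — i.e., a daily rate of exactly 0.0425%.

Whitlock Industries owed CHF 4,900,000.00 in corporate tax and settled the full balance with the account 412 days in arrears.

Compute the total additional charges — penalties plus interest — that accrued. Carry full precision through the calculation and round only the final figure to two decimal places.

CHF 1,280,473.05

Penalty periods: ⌈412/30⌉ = 14; penalty = 14 × 0.5% × CHF 4,900,000.00 = CHF 343,000.00
Interest: CHF 4,900,000.00 × ((1 + 0.000425)^412 − 1) = CHF 4,900,000.00 × 0.19132103… = CHF 937,473.0536…
Penalties + interest = CHF 343,000.0000 + CHF 937,473.0536… = CHF 1,280,473.05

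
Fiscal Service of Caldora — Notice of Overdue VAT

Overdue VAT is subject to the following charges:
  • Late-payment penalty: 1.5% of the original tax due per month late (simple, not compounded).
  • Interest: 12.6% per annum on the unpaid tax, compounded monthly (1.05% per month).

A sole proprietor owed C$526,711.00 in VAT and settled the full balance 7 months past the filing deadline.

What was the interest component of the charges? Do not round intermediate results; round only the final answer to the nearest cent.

Interest: C$526,711.00 × ((1 + 0.0105)^7 − 1) = C$526,711.00 × 0.0758562… = C$39,954.2923…

C$39,954.29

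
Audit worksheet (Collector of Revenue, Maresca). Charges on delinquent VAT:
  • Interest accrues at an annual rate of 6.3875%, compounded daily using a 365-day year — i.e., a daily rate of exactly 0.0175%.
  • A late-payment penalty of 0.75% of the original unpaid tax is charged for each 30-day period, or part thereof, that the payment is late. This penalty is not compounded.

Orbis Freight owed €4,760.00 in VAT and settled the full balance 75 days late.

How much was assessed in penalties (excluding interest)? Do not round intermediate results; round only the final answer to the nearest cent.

Penalty periods: ⌈75/30⌉ = 3; penalty = 3 × 0.75% × €4,760.00 = €107.10

€107.10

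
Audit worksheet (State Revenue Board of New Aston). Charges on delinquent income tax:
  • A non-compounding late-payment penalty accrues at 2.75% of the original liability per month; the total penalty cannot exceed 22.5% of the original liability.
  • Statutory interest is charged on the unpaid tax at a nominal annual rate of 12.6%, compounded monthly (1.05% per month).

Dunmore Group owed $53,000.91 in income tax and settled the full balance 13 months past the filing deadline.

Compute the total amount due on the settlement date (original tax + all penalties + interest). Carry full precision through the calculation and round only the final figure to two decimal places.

$72,634.54

Penalty (uncapped): 13 × 2.75% × $53,000.91 = $18,947.83…; cap = 22.5% × $53,000.91 = $11,925.20… → penalty = $11,925.20…
Interest: $53,000.91 × ((1 + 0.0105)^13 − 1) = $53,000.91 × 0.1454394… = $7,708.4226…
Total = $53,000.91 + $11,925.2048… + $7,708.4226… = $72,634.54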